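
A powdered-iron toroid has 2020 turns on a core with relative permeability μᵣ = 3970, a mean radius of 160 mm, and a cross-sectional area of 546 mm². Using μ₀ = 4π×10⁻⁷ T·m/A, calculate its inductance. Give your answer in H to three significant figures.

For a thin toroid, L = μ₀μᵣN²A/(2πR).
L = (4π×10⁻⁷)(3970)(2020)²(5.460×10^-4) / (2π×0.16 m) = 11.06 H.

L ≈ 11.1 H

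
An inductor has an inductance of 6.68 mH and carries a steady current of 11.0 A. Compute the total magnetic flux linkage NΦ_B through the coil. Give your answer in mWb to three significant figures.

NΦ_B ≈ 73.5 mWb

From L = NΦ_B/I, the flux linkage is NΦ_B = LI.
NΦ_B = (6.680×10^-3 H)(11.0 A) = 7.348×10^-2 Wb.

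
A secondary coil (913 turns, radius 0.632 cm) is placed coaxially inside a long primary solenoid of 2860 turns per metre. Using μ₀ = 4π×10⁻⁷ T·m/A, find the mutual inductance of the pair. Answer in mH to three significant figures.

The outer solenoid produces a uniform field B₁ = μ₀n₁I₁ across the inner coil,
so the flux linkage is N₂Φ = N₂B₁A₂ = μ₀n₁N₂A₂·I₁, giving M = μ₀n₁N₂A₂.
A₂ = πr² = π(6.320×10^-3 m)² = 1.2548×10^-4 m².
M = (4π×10⁻⁷)(2860)(913)(1.2548×10^-4) = 4.117×10^-4 H.

M ≈ 0.412 mH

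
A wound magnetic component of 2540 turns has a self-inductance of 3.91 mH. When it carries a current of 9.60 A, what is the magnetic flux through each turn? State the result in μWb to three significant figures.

From L = NΦ_B/I, the flux per turn is Φ_B = LI/N.
Φ_B = (3.910×10^-3 H)(9.60 A)/2540 = 1.478×10^-5 Wb.

Φ_B ≈ 14.8 μWb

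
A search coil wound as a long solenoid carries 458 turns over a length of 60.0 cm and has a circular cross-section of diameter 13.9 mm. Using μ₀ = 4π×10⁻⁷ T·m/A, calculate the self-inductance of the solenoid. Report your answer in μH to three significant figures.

A = π(d/2)² = π(6.950×10^-3 m)² = 1.517×10^-4 m².
For a long solenoid, L = μ₀N²A/ℓ.
L = (4π×10⁻⁷)(458)²(1.517×10^-4)/(0.6 m) = 6.667×10^-5 H.

L ≈ 66.7 μH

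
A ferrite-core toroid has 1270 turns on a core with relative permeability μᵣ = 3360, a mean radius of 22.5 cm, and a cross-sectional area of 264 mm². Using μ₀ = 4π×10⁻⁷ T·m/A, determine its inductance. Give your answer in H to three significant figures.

L ≈ 1.27 H

For a thin toroid, L = μ₀μᵣN²A/(2πR).
L = (4π×10⁻⁷)(3360)(1270)²(2.640×10^-4) / (2π×0.225 m) = 1.272 H.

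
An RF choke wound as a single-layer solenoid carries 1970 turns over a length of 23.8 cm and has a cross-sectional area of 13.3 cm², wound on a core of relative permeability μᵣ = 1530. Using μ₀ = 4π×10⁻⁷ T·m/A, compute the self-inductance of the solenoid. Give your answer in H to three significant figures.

A = 13.3 cm² = 1.330×10^-3 m².
For a long solenoid, L = μ₀μᵣN²A/ℓ.
L = (4π×10⁻⁷)(1530)(1970)²(1.330×10^-3)/(0.238 m) = 41.7 H.

L ≈ 41.7 H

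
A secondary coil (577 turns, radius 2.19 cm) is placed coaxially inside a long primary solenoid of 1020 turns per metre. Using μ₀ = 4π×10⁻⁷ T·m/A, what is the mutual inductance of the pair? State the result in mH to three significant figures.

The outer solenoid produces a uniform field B₁ = μ₀n₁I₁ across the inner coil,
so the flux linkage is N₂Φ = N₂B₁A₂ = μ₀n₁N₂A₂·I₁, giving M = μ₀n₁N₂A₂.
A₂ = πr² = π(2.190×10^-2 m)² = 1.507×10^-3 m².
M = (4π×10⁻⁷)(1020)(577)(1.507×10^-3) = 1.114×10^-3 H.

M ≈ 1.11 mH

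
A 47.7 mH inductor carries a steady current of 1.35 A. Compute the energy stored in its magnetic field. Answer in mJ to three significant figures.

Stored magnetic energy: U = ½LI².
U = ½(4.770×10^-2 H)(1.35 A)² = 4.347×10^-2 J.

U ≈ 43.5 mJ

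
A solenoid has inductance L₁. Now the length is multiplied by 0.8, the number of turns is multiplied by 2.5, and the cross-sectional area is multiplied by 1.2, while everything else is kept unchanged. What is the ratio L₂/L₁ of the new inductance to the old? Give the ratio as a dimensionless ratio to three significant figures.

For a solenoid, L ∝ μᵣN²A/ℓ.
L₂/L₁ = (0.8)^-1 × (2.5)^2 × (1.2) = 9.38.

L₂/L₁ = 9.38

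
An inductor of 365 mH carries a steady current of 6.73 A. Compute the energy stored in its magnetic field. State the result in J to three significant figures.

Stored magnetic energy: U = ½LI².
U = ½(0.365 H)(6.73 A)² = 8.266 J.

U ≈ 8.27 J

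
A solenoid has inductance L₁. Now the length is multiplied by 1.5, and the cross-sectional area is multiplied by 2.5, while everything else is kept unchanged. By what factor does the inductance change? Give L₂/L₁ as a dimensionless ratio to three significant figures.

For a solenoid, L ∝ μᵣN²A/ℓ.
L₂/L₁ = (1.5)^-1 × (2.5) = 1.67.

L₂/L₁ = 1.67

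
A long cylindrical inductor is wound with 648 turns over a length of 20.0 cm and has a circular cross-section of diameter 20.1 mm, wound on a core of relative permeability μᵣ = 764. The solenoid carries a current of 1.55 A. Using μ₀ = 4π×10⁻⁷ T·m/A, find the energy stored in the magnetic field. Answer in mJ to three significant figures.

A = π(d/2)² = π(1.005×10^-2 m)² = 3.173×10^-4 m².
L = μ₀μᵣN²A/ℓ = (4π×10⁻⁷)(764)(648)²(3.173×10^-4)/(0.2) = 0.6396 H.
U = ½LI² = ½(0.6396)(1.55)² = 0.7683 J.

U ≈ 768 mJ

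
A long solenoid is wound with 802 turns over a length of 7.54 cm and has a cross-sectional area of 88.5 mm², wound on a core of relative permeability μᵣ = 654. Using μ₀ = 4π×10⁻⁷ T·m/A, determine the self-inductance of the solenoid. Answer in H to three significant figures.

A = 88.5 mm² = 8.850×10^-5 m².
For a long solenoid, L = μ₀μᵣN²A/ℓ.
L = (4π×10⁻⁷)(654)(802)²(8.850×10^-5)/(7.540×10^-2 m) = 0.62045 H.

L ≈ 0.620 H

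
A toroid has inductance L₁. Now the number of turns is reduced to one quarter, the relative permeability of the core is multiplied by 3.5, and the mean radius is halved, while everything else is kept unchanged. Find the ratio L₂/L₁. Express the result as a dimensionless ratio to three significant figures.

For a toroid, L ∝ μᵣN²A/R.
L₂/L₁ = (0.25)^2 × (3.5) × (0.5)^-1 = 0.438.

L₂/L₁ = 0.438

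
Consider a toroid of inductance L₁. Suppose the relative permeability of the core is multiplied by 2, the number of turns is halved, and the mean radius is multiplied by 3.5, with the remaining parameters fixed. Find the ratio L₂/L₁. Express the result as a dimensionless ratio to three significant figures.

For a toroid, L ∝ μᵣN²A/R.
L₂/L₁ = (2) × (0.5)^2 × (3.5)^-1 = 0.143.

L₂/L₁ = 0.143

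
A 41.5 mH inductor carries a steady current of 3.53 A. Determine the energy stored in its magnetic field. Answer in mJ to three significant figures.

Stored magnetic energy: U = ½LI².
U = ½(4.150×10^-2 H)(3.53 A)² = 0.2586 J.

U ≈ 259 mJ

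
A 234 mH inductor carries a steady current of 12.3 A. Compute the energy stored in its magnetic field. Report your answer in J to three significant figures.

Stored magnetic energy: U = ½LI².
U = ½(0.234 H)(12.3 A)² = 17.7 J.

U ≈ 17.7 J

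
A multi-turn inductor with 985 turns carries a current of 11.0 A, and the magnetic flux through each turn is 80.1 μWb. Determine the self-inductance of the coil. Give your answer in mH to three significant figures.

L ≈ 7.17 mH

Self-inductance is defined by L = NΦ_B/I (flux linkage over current).
L = (985)(8.010×10^-5 Wb)/(11.0 A) = 7.173×10^-3 H.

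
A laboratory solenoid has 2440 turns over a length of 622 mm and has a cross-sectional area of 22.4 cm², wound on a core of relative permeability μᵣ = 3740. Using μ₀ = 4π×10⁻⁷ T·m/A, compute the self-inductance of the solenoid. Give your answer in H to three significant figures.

L ≈ 101 H

A = 22.4 cm² = 2.240×10^-3 m².
For a long solenoid, L = μ₀μᵣN²A/ℓ.
L = (4π×10⁻⁷)(3740)(2440)²(2.240×10^-3)/(0.622 m) = 100.8 H.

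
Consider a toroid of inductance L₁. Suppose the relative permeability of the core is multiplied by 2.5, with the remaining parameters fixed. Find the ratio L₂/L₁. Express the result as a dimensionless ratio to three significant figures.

For a toroid, L ∝ μᵣN²A/R.
L₂/L₁ = (2.5) = 2.50.

L₂/L₁ = 2.50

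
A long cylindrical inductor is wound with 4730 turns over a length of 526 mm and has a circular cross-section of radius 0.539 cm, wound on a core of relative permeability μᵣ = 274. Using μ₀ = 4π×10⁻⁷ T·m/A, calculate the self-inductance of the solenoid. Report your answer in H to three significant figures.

L ≈ 1.34 H

A = πr² = π(5.390×10^-3 m)² = 9.127×10^-5 m².
For a long solenoid, L = μ₀μᵣN²A/ℓ.
L = (4π×10⁻⁷)(274)(4730)²(9.127×10^-5)/(0.526 m) = 1.337 H.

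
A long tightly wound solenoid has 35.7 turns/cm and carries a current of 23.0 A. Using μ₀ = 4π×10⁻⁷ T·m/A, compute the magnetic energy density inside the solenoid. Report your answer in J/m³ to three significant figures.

u ≈ 4240 J/m³

B = μ₀nI = (4π×10⁻⁷)(3.570×10^3)(23.0) = 0.1032 T.
u = B²/(2μ₀) = (0.1032)²/(2×4π×10⁻⁷) = 4.236×10^3 J/m³.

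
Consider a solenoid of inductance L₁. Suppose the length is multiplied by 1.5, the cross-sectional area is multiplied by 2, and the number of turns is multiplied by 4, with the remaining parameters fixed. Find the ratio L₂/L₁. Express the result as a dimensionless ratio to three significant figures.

For a solenoid, L ∝ μᵣN²A/ℓ.
L₂/L₁ = (1.5)^-1 × (2) × (4)^2 = 21.3.

L₂/L₁ = 21.3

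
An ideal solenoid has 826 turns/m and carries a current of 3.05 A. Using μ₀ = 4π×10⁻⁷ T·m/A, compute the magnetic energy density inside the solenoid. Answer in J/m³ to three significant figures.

B = μ₀nI = (4π×10⁻⁷)(826)(3.05) = 3.166×10^-3 T.
u = B²/(2μ₀) = (3.166×10^-3)²/(2×4π×10⁻⁷) = 3.988 J/m³.

u ≈ 3.99 J/m³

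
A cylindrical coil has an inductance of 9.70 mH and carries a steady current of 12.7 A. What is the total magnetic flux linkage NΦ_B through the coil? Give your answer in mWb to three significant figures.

NΦ_B ≈ 123 mWb

From L = NΦ_B/I, the flux linkage is NΦ_B = LI.
NΦ_B = (9.700×10^-3 H)(12.7 A) = 0.1232 Wb.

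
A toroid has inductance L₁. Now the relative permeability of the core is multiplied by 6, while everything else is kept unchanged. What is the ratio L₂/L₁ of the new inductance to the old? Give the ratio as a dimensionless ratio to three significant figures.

For a toroid, L ∝ μᵣN²A/R.
L₂/L₁ = (6) = 6.00.

L₂/L₁ = 6.00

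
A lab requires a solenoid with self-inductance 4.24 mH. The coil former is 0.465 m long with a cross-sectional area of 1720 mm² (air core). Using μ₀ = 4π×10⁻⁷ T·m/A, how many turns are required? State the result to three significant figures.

N ≈ 955 turns

A = 1720 mm² = 1.720×10^-3 m².
From L = μ₀N²A/ℓ, N = √(Lℓ / (μ₀A)).
N = √[(4.240×10^-3)(0.465) / ((4π×10⁻⁷)×1.720×10^-3)] = √(9.122×10^5) ≈ 955.1.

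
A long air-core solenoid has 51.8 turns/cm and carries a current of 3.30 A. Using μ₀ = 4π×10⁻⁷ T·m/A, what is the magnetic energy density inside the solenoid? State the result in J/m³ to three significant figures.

u ≈ 184 J/m³

B = μ₀nI = (4π×10⁻⁷)(5.180×10^3)(3.30) = 2.148×10^-2 T.
u = B²/(2μ₀) = (2.148×10^-2)²/(2×4π×10⁻⁷) = 183.6 J/m³.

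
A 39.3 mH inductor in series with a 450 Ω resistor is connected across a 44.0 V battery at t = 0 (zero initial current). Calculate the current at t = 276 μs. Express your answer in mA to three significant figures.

τ = L/R = 3.930×10^-2/450 = 8.733×10^-5 s; final current I_∞ = ε/R = 44.0/450 = 9.778×10^-2 A.
I(t) = I_∞(1 − e^(−t/τ)) with t/τ = 3.160.
I = (9.778×10^-2)(1 − e^(−3.160)) = 9.363×10^-2 A.

I ≈ 93.6 mA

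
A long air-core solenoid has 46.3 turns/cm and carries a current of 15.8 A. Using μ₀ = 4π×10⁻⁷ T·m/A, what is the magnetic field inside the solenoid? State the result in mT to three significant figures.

Inside a long solenoid, B = μ₀nI.
B = (4π×10⁻⁷)(4.630×10^3 m⁻¹)(15.8 A) = 9.193×10^-2 T.

B ≈ 91.9 mT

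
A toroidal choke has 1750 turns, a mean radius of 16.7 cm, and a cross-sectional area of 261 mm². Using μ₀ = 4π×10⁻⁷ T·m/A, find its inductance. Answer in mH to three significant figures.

L ≈ 0.957 mH

For a thin toroid, L = μ₀N²A/(2πR).
L = (4π×10⁻⁷)(1750)²(2.610×10^-4) / (2π×0.167 m) = 9.573×10^-4 H.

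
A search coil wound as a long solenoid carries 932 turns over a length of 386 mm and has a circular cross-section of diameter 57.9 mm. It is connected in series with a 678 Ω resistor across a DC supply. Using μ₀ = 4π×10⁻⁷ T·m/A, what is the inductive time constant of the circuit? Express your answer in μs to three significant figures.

τ ≈ 11.0 μs

A = π(d/2)² = π(2.895×10^-2 m)² = 2.633×10^-3 m².
L = μ₀N²A/ℓ = (4π×10⁻⁷)(932)²(2.633×10^-3)/(0.386) = 7.446×10^-3 H.
τ = L/R = (7.446×10^-3)/(678) = 1.098×10^-5 s.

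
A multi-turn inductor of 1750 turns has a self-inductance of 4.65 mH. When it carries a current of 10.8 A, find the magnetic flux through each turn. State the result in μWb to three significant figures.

Φ_B ≈ 28.7 μWb

From L = NΦ_B/I, the flux per turn is Φ_B = LI/N.
Φ_B = (4.650×10^-3 H)(10.8 A)/1750 = 2.870×10^-5 Wb.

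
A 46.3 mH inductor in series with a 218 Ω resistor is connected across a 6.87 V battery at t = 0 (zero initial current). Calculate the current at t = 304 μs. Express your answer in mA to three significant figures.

τ = L/R = 4.630×10^-2/218 = 2.124×10^-4 s; final current I_∞ = ε/R = 6.87/218 = 3.151×10^-2 A.
I(t) = I_∞(1 − e^(−t/τ)) with t/τ = 1.431.
I = (3.151×10^-2)(1 − e^(−1.431)) = 2.398×10^-2 A.

I ≈ 24.0 mA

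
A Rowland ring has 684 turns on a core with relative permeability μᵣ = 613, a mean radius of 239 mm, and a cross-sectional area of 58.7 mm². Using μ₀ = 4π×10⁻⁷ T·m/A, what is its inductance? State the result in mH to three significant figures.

For a thin toroid, L = μ₀μᵣN²A/(2πR).
L = (4π×10⁻⁷)(613)(684)²(5.870×10^-5) / (2π×0.239 m) = 1.409×10^-2 H.

L ≈ 14.1 mH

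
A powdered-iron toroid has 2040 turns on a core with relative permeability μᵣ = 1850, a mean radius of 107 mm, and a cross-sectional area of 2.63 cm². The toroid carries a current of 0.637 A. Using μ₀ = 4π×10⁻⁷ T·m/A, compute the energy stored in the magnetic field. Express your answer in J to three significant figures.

L = μ₀μᵣN²A/(2πR) = (4π×10⁻⁷)(1850)(2040)²(2.630×10^-4)/(2π×0.107) = 3.7847 H.
U = ½LI² = ½(3.7847)(0.637)² = 0.7679 J.

U ≈ 0.768 J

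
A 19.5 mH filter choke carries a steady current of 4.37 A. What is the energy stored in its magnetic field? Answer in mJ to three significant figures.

U ≈ 186 mJ

Stored magnetic energy: U = ½LI².
U = ½(1.950×10^-2 H)(4.37 A)² = 0.1862 J.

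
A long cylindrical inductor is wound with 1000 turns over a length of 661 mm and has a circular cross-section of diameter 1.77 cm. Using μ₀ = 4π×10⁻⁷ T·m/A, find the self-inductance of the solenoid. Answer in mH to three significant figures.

A = π(d/2)² = π(8.850×10^-3 m)² = 2.461×10^-4 m².
For a long solenoid, L = μ₀N²A/ℓ.
L = (4π×10⁻⁷)(1000)²(2.461×10^-4)/(0.661 m) = 4.678×10^-4 H.

L ≈ 0.468 mH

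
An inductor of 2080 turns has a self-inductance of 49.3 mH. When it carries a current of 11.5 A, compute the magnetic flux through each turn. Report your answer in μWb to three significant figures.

Φ_B ≈ 273 μWb

From L = NΦ_B/I, the flux per turn is Φ_B = LI/N.
Φ_B = (4.930×10^-2 H)(11.5 A)/2080 = 2.726×10^-4 Wb.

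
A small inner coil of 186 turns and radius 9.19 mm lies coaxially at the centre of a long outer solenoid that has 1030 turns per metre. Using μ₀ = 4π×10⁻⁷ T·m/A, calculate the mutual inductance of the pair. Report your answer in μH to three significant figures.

The outer solenoid produces a uniform field B₁ = μ₀n₁I₁ across the inner coil,
so the flux linkage is N₂Φ = N₂B₁A₂ = μ₀n₁N₂A₂·I₁, giving M = μ₀n₁N₂A₂.
A₂ = πr² = π(9.190×10^-3 m)² = 2.653×10^-4 m².
M = (4π×10⁻⁷)(1030)(186)(2.653×10^-4) = 6.388×10^-5 H.

M ≈ 63.9 μH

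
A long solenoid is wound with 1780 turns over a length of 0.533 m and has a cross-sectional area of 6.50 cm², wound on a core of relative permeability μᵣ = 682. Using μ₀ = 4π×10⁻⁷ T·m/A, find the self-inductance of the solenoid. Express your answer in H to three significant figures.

L ≈ 3.31 H

A = 6.50 cm² = 6.500×10^-4 m².
For a long solenoid, L = μ₀μᵣN²A/ℓ.
L = (4π×10⁻⁷)(682)(1780)²(6.500×10^-4)/(0.533 m) = 3.311 H.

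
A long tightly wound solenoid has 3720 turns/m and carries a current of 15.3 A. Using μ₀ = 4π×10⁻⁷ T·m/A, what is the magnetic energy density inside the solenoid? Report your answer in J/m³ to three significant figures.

B = μ₀nI = (4π×10⁻⁷)(3.720×10^3)(15.3) = 7.152×10^-2 T.
u = B²/(2μ₀) = (7.152×10^-2)²/(2×4π×10⁻⁷) = 2.035×10^3 J/m³.

u ≈ 2040 J/m³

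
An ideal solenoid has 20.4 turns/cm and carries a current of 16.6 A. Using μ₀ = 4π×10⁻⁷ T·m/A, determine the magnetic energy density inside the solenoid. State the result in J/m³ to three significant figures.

u ≈ 721 J/m³

B = μ₀nI = (4π×10⁻⁷)(2.040×10^3)(16.6) = 4.255×10^-2 T.
u = B²/(2μ₀) = (4.255×10^-2)²/(2×4π×10⁻⁷) = 720.5 J/m³.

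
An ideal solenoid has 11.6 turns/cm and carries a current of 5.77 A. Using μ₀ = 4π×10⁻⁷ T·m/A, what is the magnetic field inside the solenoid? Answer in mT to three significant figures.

Inside a long solenoid, B = μ₀nI.
B = (4π×10⁻⁷)(1.160×10^3 m⁻¹)(5.77 A) = 8.411×10^-3 T.

B ≈ 8.41 mT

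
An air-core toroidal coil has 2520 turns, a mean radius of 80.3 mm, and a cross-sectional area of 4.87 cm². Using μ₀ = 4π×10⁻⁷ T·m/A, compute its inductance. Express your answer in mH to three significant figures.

For a thin toroid, L = μ₀N²A/(2πR).
L = (4π×10⁻⁷)(2520)²(4.870×10^-4) / (2π×8.030×10^-2 m) = 7.703×10^-3 H.

L ≈ 7.70 mH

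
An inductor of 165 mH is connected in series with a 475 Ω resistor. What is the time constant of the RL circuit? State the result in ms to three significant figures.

τ = L/R = (0.165 H)/(475 Ω) = 3.474×10^-4 s.

τ ≈ 0.347 ms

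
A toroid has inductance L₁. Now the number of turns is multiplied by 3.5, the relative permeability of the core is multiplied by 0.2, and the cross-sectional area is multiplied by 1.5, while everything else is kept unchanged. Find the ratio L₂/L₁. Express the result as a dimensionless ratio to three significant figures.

For a toroid, L ∝ μᵣN²A/R.
L₂/L₁ = (3.5)^2 × (0.2) × (1.5) = 3.68.

L₂/L₁ = 3.68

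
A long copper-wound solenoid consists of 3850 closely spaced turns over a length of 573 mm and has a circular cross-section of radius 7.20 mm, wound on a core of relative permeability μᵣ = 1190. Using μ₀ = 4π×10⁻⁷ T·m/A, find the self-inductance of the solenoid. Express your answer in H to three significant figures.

L ≈ 6.30 H

A = πr² = π(7.200×10^-3 m)² = 1.629×10^-4 m².
For a long solenoid, L = μ₀μᵣN²A/ℓ.
L = (4π×10⁻⁷)(1190)(3850)²(1.629×10^-4)/(0.573 m) = 6.3 H.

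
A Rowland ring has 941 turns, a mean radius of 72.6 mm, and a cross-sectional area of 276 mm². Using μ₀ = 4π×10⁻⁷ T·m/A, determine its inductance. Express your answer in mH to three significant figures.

L ≈ 0.673 mH

For a thin toroid, L = μ₀N²A/(2πR).
L = (4π×10⁻⁷)(941)²(2.760×10^-4) / (2π×7.260×10^-2 m) = 6.733×10^-4 H.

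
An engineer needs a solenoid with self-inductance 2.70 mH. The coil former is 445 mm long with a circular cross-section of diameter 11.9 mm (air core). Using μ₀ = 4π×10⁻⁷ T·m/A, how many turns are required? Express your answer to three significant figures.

A = π(d/2)² = π(5.950×10^-3 m)² = 1.112×10^-4 m².
From L = μ₀N²A/ℓ, N = √(Lℓ / (μ₀A)).
N = √[(2.700×10^-3)(0.445) / ((4π×10⁻⁷)×1.112×10^-4)] = √(8.597×10^6) ≈ 2932.0.

N ≈ 2930 turns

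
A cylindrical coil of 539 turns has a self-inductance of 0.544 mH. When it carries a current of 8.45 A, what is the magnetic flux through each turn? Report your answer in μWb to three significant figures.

From L = NΦ_B/I, the flux per turn is Φ_B = LI/N.
Φ_B = (5.440×10^-4 H)(8.45 A)/539 = 8.528×10^-6 Wb.

Φ_B ≈ 8.53 μWb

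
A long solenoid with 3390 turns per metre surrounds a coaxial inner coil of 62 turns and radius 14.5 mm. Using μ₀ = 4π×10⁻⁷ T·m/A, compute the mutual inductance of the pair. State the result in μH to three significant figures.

The outer solenoid produces a uniform field B₁ = μ₀n₁I₁ across the inner coil,
so the flux linkage is N₂Φ = N₂B₁A₂ = μ₀n₁N₂A₂·I₁, giving M = μ₀n₁N₂A₂.
A₂ = πr² = π(1.450×10^-2 m)² = 6.605×10^-4 m².
M = (4π×10⁻⁷)(3390)(62)(6.605×10^-4) = 1.7446×10^-4 H.

M ≈ 174 μH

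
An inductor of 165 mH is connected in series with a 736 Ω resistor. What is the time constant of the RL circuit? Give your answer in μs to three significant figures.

τ = L/R = (0.165 H)/(736 Ω) = 2.242×10^-4 s.

τ ≈ 224 μs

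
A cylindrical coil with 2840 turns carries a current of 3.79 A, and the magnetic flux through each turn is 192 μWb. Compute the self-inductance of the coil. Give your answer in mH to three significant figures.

Self-inductance is defined by L = NΦ_B/I (flux linkage over current).
L = (2840)(1.920×10^-4 Wb)/(3.79 A) = 0.1439 H.

L ≈ 144 mH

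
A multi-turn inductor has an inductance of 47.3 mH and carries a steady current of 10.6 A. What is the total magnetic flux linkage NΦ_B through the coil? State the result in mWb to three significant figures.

NΦ_B ≈ 501 mWb

From L = NΦ_B/I, the flux linkage is NΦ_B = LI.
NΦ_B = (4.730×10^-2 H)(10.6 A) = 0.5014 Wb.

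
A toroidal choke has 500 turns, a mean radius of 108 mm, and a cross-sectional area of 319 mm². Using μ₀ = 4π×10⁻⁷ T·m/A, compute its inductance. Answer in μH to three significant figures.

For a thin toroid, L = μ₀N²A/(2πR).
L = (4π×10⁻⁷)(500)²(3.190×10^-4) / (2π×0.108 m) = 1.477×10^-4 H.

L ≈ 148 μH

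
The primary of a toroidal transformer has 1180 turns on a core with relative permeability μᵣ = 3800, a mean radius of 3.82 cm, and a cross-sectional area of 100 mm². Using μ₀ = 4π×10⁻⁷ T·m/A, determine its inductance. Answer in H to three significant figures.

L ≈ 2.77 H

For a thin toroid, L = μ₀μᵣN²A/(2πR).
L = (4π×10⁻⁷)(3800)(1180)²(1.000×10^-4) / (2π×3.820×10^-2 m) = 2.77 H.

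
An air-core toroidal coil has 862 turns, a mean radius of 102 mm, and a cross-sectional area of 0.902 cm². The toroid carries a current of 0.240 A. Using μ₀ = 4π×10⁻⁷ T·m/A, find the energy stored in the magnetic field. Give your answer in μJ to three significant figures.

L = μ₀N²A/(2πR) = (4π×10⁻⁷)(862)²(9.020×10^-5)/(2π×0.102) = 1.314×10^-4 H.
U = ½LI² = ½(1.314×10^-4)(0.240)² = 3.7848×10^-6 J.

U ≈ 3.78 μJ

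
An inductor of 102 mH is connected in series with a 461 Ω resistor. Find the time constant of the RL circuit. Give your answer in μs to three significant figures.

τ ≈ 221 μs

τ = L/R = (0.102 H)/(461 Ω) = 2.213×10^-4 s.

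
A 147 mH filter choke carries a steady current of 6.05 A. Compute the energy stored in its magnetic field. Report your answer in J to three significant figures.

Stored magnetic energy: U = ½LI².
U = ½(0.147 H)(6.05 A)² = 2.69 J.

U ≈ 2.69 J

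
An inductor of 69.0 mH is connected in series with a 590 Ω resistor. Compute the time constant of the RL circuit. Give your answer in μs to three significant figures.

τ ≈ 117 μs

τ = L/R = (6.900×10^-2 H)/(590 Ω) = 1.169×10^-4 s.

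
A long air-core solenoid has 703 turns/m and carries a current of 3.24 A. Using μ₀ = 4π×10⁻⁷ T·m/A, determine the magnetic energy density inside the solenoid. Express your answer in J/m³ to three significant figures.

u ≈ 3.26 J/m³

B = μ₀nI = (4π×10⁻⁷)(703)(3.24) = 2.862×10^-3 T.
u = B²/(2μ₀) = (2.862×10^-3)²/(2×4π×10⁻⁷) = 3.26 J/m³.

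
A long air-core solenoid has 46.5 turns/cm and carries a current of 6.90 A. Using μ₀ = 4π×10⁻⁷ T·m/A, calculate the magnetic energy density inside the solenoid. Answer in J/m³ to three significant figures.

B = μ₀nI = (4π×10⁻⁷)(4.650×10^3)(6.90) = 4.032×10^-2 T.
u = B²/(2μ₀) = (4.032×10^-2)²/(2×4π×10⁻⁷) = 646.8 J/m³.

u ≈ 647 J/m³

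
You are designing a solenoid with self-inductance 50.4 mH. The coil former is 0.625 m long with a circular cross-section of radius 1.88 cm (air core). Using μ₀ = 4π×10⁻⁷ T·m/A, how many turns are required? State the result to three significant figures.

A = πr² = π(1.880×10^-2 m)² = 1.110×10^-3 m².
From L = μ₀N²A/ℓ, N = √(Lℓ / (μ₀A)).
N = √[(5.040×10^-2)(0.625) / ((4π×10⁻⁷)×1.110×10^-3)] = √(2.258×10^7) ≈ 4751.4.

N ≈ 4750 turns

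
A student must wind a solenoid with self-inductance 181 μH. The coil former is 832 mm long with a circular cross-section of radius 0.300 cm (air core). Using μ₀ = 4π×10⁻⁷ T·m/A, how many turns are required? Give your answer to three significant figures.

A = πr² = π(3.000×10^-3 m)² = 2.827×10^-5 m².
From L = μ₀N²A/ℓ, N = √(Lℓ / (μ₀A)).
N = √[(1.810×10^-4)(0.832) / ((4π×10⁻⁷)×2.827×10^-5)] = √(4.238×10^6) ≈ 2058.7.

N ≈ 2060 turns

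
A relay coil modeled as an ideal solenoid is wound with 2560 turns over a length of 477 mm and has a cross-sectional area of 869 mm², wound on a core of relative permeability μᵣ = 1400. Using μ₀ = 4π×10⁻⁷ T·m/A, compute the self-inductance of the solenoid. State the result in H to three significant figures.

L ≈ 21.0 H

A = 869 mm² = 8.690×10^-4 m².
For a long solenoid, L = μ₀μᵣN²A/ℓ.
L = (4π×10⁻⁷)(1400)(2560)²(8.690×10^-4)/(0.477 m) = 21 H.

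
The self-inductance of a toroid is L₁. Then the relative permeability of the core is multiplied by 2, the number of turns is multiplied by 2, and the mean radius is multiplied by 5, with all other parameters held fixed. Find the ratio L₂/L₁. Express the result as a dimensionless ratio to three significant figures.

L₂/L₁ = 1.60

For a toroid, L ∝ μᵣN²A/R.
L₂/L₁ = (2) × (2)^2 × (5)^-1 = 1.60.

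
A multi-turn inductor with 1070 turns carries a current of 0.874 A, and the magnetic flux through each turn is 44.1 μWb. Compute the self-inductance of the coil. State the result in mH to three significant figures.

L ≈ 54.0 mH

Self-inductance is defined by L = NΦ_B/I (flux linkage over current).
L = (1070)(4.410×10^-5 Wb)/(0.874 A) = 5.399×10^-2 H.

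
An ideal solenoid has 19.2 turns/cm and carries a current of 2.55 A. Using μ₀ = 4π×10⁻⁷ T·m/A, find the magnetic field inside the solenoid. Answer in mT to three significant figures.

B ≈ 6.15 mT

Inside a long solenoid, B = μ₀nI.
B = (4π×10⁻⁷)(1.920×10^3 m⁻¹)(2.55 A) = 6.152×10^-3 T.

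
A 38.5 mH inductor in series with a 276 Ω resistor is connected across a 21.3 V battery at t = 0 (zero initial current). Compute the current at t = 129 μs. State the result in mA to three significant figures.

τ = L/R = 3.850×10^-2/276 = 1.3949×10^-4 s; final current I_∞ = ε/R = 21.3/276 = 7.717×10^-2 A.
I(t) = I_∞(1 − e^(−t/τ)) with t/τ = 0.925.
I = (7.717×10^-2)(1 − e^(−0.925)) = 4.657×10^-2 A.

I ≈ 46.6 mA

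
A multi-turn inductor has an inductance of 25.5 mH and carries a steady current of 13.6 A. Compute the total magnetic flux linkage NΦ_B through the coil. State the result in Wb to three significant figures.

From L = NΦ_B/I, the flux linkage is NΦ_B = LI.
NΦ_B = (2.550×10^-2 H)(13.6 A) = 0.3468 Wb.

NΦ_B ≈ 0.347 Wb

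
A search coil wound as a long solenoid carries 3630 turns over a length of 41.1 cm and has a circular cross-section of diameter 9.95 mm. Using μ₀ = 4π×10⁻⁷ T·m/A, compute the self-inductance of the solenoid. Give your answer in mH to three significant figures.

L ≈ 3.13 mH

A = π(d/2)² = π(4.975×10^-3 m)² = 7.776×10^-5 m².
For a long solenoid, L = μ₀N²A/ℓ.
L = (4π×10⁻⁷)(3630)²(7.776×10^-5)/(0.411 m) = 3.133×10^-3 H.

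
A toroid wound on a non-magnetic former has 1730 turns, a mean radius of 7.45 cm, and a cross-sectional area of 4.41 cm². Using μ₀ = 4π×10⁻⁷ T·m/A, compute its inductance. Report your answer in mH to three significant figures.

L ≈ 3.54 mH

For a thin toroid, L = μ₀N²A/(2πR).
L = (4π×10⁻⁷)(1730)²(4.410×10^-4) / (2π×7.450×10^-2 m) = 3.543×10^-3 H.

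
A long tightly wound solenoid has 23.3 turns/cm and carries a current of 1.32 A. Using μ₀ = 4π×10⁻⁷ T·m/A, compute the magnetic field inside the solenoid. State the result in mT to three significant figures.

B ≈ 3.86 mT

Inside a long solenoid, B = μ₀nI.
B = (4π×10⁻⁷)(2.330×10^3 m⁻¹)(1.32 A) = 3.8649×10^-3 T.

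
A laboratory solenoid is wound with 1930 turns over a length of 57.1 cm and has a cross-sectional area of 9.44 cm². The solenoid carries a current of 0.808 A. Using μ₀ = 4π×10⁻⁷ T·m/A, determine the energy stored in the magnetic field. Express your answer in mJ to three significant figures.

U ≈ 2.53 mJ

A = 9.44 cm² = 9.440×10^-4 m².
L = μ₀N²A/ℓ = (4π×10⁻⁷)(1930)²(9.440×10^-4)/(0.571) = 7.739×10^-3 H.
U = ½LI² = ½(7.739×10^-3)(0.808)² = 2.526×10^-3 J.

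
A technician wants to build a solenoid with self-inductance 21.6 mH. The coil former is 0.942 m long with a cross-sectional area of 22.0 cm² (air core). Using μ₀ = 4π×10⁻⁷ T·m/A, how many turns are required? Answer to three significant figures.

A = 22.0 cm² = 2.200×10^-3 m².
From L = μ₀N²A/ℓ, N = √(Lℓ / (μ₀A)).
N = √[(2.160×10^-2)(0.942) / ((4π×10⁻⁷)×2.200×10^-3)] = √(7.360×10^6) ≈ 2712.9.

N ≈ 2710 turns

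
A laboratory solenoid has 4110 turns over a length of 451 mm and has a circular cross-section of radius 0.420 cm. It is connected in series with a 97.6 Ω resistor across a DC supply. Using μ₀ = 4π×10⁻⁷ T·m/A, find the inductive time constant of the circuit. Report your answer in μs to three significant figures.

τ ≈ 26.7 μs

A = πr² = π(4.200×10^-3 m)² = 5.542×10^-5 m².
L = μ₀N²A/ℓ = (4π×10⁻⁷)(4110)²(5.542×10^-5)/(0.451) = 2.608×10^-3 H.
τ = L/R = (2.608×10^-3)/(97.6) = 2.672×10^-5 s.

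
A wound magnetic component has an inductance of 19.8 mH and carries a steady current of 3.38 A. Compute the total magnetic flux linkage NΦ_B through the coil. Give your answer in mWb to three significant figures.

From L = NΦ_B/I, the flux linkage is NΦ_B = LI.
NΦ_B = (1.980×10^-2 H)(3.38 A) = 6.692×10^-2 Wb.

NΦ_B ≈ 66.9 mWb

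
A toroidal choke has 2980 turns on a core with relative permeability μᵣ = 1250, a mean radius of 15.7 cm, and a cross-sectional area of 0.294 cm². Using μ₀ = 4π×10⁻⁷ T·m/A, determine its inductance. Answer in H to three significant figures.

For a thin toroid, L = μ₀μᵣN²A/(2πR).
L = (4π×10⁻⁷)(1250)(2980)²(2.940×10^-5) / (2π×0.157 m) = 0.4157 H.

L ≈ 0.416 H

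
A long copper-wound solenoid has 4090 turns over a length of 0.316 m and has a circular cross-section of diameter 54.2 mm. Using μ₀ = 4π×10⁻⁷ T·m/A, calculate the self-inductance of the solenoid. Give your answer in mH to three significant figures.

L ≈ 153 mH

A = π(d/2)² = π(2.710×10^-2 m)² = 2.307×10^-3 m².
For a long solenoid, L = μ₀N²A/ℓ.
L = (4π×10⁻⁷)(4090)²(2.307×10^-3)/(0.316 m) = 0.15348 H.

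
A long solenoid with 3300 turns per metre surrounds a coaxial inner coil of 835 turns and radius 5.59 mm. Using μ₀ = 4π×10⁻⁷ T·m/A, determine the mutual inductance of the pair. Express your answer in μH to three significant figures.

M ≈ 340 μH

The outer solenoid produces a uniform field B₁ = μ₀n₁I₁ across the inner coil,
so the flux linkage is N₂Φ = N₂B₁A₂ = μ₀n₁N₂A₂·I₁, giving M = μ₀n₁N₂A₂.
A₂ = πr² = π(5.590×10^-3 m)² = 9.817×10^-5 m².
M = (4π×10⁻⁷)(3300)(835)(9.817×10^-5) = 3.399×10^-4 H.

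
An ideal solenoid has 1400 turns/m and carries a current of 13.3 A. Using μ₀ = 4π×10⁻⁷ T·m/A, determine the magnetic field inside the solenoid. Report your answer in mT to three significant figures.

B ≈ 23.4 mT

Inside a long solenoid, B = μ₀nI.
B = (4π×10⁻⁷)(1.400×10^3 m⁻¹)(13.3 A) = 2.340×10^-2 T.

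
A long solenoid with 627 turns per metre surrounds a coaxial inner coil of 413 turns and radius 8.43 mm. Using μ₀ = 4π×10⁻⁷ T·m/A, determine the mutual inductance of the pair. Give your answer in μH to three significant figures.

The outer solenoid produces a uniform field B₁ = μ₀n₁I₁ across the inner coil,
so the flux linkage is N₂Φ = N₂B₁A₂ = μ₀n₁N₂A₂·I₁, giving M = μ₀n₁N₂A₂.
A₂ = πr² = π(8.430×10^-3 m)² = 2.233×10^-4 m².
M = (4π×10⁻⁷)(627)(413)(2.233×10^-4) = 7.2649×10^-5 H.

M ≈ 72.6 μH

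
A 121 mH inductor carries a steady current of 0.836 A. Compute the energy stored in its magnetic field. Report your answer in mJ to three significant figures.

Stored magnetic energy: U = ½LI².
U = ½(0.121 H)(0.836 A)² = 4.228×10^-2 J.

U ≈ 42.3 mJ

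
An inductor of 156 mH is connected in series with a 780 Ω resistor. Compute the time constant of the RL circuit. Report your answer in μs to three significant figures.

τ ≈ 200 μs

τ = L/R = (0.156 H)/(780 Ω) = 2.000×10^-4 s.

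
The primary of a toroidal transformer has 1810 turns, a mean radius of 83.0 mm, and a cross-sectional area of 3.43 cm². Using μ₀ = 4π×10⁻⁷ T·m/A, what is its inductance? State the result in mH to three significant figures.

For a thin toroid, L = μ₀N²A/(2πR).
L = (4π×10⁻⁷)(1810)²(3.430×10^-4) / (2π×8.300×10^-2 m) = 2.708×10^-3 H.

L ≈ 2.71 mH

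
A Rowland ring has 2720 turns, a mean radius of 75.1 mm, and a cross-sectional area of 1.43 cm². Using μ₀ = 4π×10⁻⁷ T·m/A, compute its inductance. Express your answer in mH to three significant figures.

L ≈ 2.82 mH

For a thin toroid, L = μ₀N²A/(2πR).
L = (4π×10⁻⁷)(2720)²(1.430×10^-4) / (2π×7.510×10^-2 m) = 2.817×10^-3 H.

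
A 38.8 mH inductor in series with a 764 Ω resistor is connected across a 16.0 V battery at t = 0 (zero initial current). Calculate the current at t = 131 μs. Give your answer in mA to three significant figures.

I ≈ 19.4 mA

τ = L/R = 3.880×10^-2/764 = 5.079×10^-5 s; final current I_∞ = ε/R = 16.0/764 = 2.094×10^-2 A.
I(t) = I_∞(1 − e^(−t/τ)) with t/τ = 2.579.
I = (2.094×10^-2)(1 − e^(−2.579)) = 1.935×10^-2 A.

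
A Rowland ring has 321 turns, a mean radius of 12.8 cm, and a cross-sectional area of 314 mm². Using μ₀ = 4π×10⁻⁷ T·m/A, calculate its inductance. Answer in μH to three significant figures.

For a thin toroid, L = μ₀N²A/(2πR).
L = (4π×10⁻⁷)(321)²(3.140×10^-4) / (2π×0.128 m) = 5.055×10^-5 H.

L ≈ 50.6 μH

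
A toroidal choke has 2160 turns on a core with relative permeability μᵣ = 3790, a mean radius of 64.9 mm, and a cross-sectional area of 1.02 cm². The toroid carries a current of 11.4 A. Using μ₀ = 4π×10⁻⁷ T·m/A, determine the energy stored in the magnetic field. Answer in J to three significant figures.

L = μ₀μᵣN²A/(2πR) = (4π×10⁻⁷)(3790)(2160)²(1.020×10^-4)/(2π×6.490×10^-2) = 5.558 H.
U = ½LI² = ½(5.558)(11.4)² = 361.2 J.

U ≈ 361 J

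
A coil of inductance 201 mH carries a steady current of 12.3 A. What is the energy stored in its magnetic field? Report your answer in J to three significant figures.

Stored magnetic energy: U = ½LI².
U = ½(0.201 H)(12.3 A)² = 15.2 J.

U ≈ 15.2 J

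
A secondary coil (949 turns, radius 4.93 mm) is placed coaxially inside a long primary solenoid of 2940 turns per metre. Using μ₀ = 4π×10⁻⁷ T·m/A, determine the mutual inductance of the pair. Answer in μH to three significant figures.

The outer solenoid produces a uniform field B₁ = μ₀n₁I₁ across the inner coil,
so the flux linkage is N₂Φ = N₂B₁A₂ = μ₀n₁N₂A₂·I₁, giving M = μ₀n₁N₂A₂.
A₂ = πr² = π(4.930×10^-3 m)² = 7.636×10^-5 m².
M = (4π×10⁻⁷)(2940)(949)(7.636×10^-5) = 2.677×10^-4 H.

M ≈ 268 μH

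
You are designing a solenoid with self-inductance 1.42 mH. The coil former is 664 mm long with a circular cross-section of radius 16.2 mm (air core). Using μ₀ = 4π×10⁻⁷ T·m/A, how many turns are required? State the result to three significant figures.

A = πr² = π(1.620×10^-2 m)² = 8.2448×10^-4 m².
From L = μ₀N²A/ℓ, N = √(Lℓ / (μ₀A)).
N = √[(1.420×10^-3)(0.664) / ((4π×10⁻⁷)×8.2448×10^-4)] = √(9.101×10^5) ≈ 954.0.

N ≈ 954 turns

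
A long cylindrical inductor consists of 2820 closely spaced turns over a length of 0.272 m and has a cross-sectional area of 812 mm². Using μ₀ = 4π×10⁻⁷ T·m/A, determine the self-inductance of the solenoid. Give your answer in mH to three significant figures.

L ≈ 29.8 mH

A = 812 mm² = 8.120×10^-4 m².
For a long solenoid, L = μ₀N²A/ℓ.
L = (4π×10⁻⁷)(2820)²(8.120×10^-4)/(0.272 m) = 2.983×10^-2 H.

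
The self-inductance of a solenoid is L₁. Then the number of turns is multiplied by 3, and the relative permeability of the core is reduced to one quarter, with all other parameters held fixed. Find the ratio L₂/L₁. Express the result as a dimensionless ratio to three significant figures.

L₂/L₁ = 2.25

For a solenoid, L ∝ μᵣN²A/ℓ.
L₂/L₁ = (3)^2 × (0.25) = 2.25.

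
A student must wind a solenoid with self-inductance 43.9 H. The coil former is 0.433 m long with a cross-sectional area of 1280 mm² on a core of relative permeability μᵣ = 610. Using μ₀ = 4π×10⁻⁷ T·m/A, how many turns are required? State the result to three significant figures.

N ≈ 4400 turns

A = 1280 mm² = 1.280×10^-3 m².
From L = μ₀μᵣN²A/ℓ, N = √(Lℓ / (μ₀μᵣA)).
N = √[(43.9)(0.433) / ((4π×10⁻⁷)(610)×1.280×10^-3)] = √(1.937×10^7) ≈ 4401.5.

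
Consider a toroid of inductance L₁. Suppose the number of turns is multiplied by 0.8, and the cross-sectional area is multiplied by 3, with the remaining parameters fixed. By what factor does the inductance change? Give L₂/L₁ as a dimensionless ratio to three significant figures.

L₂/L₁ = 1.92

For a toroid, L ∝ μᵣN²A/R.
L₂/L₁ = (0.8)^2 × (3) = 1.92.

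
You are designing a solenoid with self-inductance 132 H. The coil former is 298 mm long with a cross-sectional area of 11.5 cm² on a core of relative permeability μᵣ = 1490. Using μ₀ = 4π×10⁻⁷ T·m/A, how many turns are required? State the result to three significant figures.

N ≈ 4270 turns

A = 11.5 cm² = 1.150×10^-3 m².
From L = μ₀μᵣN²A/ℓ, N = √(Lℓ / (μ₀μᵣA)).
N = √[(132)(0.298) / ((4π×10⁻⁷)(1490)×1.150×10^-3)] = √(1.827×10^7) ≈ 4274.1.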